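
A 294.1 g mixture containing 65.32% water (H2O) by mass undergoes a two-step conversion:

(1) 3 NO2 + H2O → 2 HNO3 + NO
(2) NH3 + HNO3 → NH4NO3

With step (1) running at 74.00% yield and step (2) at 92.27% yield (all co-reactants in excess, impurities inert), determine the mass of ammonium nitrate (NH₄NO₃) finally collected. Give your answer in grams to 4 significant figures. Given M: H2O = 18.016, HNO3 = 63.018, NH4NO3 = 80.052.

1166 g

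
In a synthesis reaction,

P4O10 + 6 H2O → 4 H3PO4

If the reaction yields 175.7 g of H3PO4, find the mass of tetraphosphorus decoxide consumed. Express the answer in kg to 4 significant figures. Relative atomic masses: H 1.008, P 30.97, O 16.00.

0.1272 kg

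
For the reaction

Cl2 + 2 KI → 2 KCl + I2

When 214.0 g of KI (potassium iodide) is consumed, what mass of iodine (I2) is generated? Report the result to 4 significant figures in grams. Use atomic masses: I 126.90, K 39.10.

163.6 g

M(KI) = 39.10 + 126.90 = 166.00 g/mol.
M(I2) = 2(126.90) = 253.80 g/mol.
n(KI) = 214.00 g / 166.00 g/mol = 1.2892 mol.
From the equation the KI:I2 mole ratio is 2:1, so n(I2) = 1.2892 × 1/2 = 0.64458 mol.
Mass of I2 = 0.64458 mol × 253.80 g/mol = 163.59 g.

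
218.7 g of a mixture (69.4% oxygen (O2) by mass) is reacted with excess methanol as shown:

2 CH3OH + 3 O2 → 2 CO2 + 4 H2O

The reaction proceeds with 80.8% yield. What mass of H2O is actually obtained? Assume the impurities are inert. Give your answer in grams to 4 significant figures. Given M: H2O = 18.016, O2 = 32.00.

92.06 g

Pure O2 available = 218.7 g × 0.694 = 151.78 g.
n(O2) = 151.78 g / 32.00 g/mol = 4.7431 mol.
From the equation the O2:H2O mole ratio is 3:4, so n(H2O) = 4.7431 × 4/3 = 6.3241 mol.
Mass of H2O = 6.3241 mol × 18.016 g/mol = 113.93 g.
Actual mass collected = 113.93 g × 0.808 = 92.059 g.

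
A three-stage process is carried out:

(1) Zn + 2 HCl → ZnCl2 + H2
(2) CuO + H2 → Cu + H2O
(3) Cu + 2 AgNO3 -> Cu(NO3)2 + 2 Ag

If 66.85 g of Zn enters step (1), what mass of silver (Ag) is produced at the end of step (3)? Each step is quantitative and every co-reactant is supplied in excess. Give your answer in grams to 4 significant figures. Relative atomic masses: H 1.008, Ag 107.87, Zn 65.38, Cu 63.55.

220.6 g

M(Zn) = 65.38 g/mol.
M(Ag) = 107.87 g/mol.
n(Zn) = 66.85 / 65.38 = 1.0225 mol.
Reaction (1): Zn→H2 ratio 1:1 ⇒ n(H2) = 1.0225 mol.
Reaction (2): H2→Cu ratio 1:1 ⇒ n(Cu) = 1.0225 mol.
Reaction (3): Cu→Ag ratio 1:2 ⇒ n(Ag) = 2.0450 mol.
Mass of Ag = 2.0450 × 107.87 = 220.59 g.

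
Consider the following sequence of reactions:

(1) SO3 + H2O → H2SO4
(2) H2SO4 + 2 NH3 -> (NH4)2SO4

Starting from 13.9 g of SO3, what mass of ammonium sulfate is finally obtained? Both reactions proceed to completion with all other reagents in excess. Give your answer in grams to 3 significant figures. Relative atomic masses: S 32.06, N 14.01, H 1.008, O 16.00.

M(SO3) = 32.06 + 3(16.00) = 80.06 g/mol.
M((NH4)2SO4) = 2(14.01) + 8(1.008) + 32.06 + 4(16.00) = 132.144 g/mol.
n(SO3) = 13.90 / 80.06 = 0.1736 mol.
Step 1 gives a 1:1 ratio of SO3 to H2SO4, so n(H2SO4) = 0.1736 mol.
In step 2 the H2SO4:(NH4)2SO4 ratio is 1:1, so n((NH4)2SO4) = 0.1736 mol.
Mass of (NH4)2SO4 = 0.1736 × 132.144 = 22.94 g.

22.9 g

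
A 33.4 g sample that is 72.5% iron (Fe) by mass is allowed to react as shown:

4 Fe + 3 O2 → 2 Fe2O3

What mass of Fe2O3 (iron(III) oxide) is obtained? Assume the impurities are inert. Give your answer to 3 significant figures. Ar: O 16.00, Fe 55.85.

Mass of pure Fe = 33.4 g × 0.725 = 24.21 g.
M(Fe) = 55.85 g/mol.
M(Fe2O3) = 2(55.85) + 3(16.00) = 159.70 g/mol.
n(Fe) = 24.21 g / 55.85 g/mol = 0.4336 mol.
From the equation the Fe:Fe2O3 mole ratio is 4:2, so n(Fe2O3) = 0.4336 × 2/4 = 0.2168 mol.
Mass of Fe2O3 = 0.2168 mol × 159.70 g/mol = 34.62 g.

34.6 g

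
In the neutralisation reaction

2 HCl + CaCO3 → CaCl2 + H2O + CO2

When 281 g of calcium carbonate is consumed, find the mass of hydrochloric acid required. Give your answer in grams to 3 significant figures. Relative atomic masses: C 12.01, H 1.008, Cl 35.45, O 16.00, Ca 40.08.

205 g

M(CaCO3) = 40.08 + 12.01 + 3(16.00) = 100.09 g/mol.
M(HCl) = 1.008 + 35.45 = 36.458 g/mol.
n(CaCO3) = 281.0 g / 100.09 g/mol = 2.807 mol.
From the equation the CaCO3:HCl mole ratio is 1:2, so n(HCl) = 2.807 × 2/1 = 5.615 mol.
Mass of HCl = 5.615 mol × 36.458 g/mol = 204.7 g.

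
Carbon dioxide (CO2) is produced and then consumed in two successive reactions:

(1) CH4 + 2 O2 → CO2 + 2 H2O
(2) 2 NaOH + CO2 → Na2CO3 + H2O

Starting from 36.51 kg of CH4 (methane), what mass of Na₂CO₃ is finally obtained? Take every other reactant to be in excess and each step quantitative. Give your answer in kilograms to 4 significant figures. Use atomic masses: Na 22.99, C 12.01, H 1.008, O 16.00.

241.2 kg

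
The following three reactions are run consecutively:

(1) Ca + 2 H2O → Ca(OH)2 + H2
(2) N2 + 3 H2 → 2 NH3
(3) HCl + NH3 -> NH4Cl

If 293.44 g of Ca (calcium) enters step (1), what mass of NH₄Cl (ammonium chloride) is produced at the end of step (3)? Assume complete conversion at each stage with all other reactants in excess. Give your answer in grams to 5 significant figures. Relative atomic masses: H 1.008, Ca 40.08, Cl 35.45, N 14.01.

M(Ca) = 40.08 g/mol.
M(NH4Cl) = 14.01 + 4(1.008) + 35.45 = 53.492 g/mol.
n(Ca) = 293.44 / 40.08 = 7.32136 mol.
Reaction (1): Ca→H2 ratio 1:1 ⇒ n(H2) = 7.32136 mol.
Reaction (2): H2→NH3 ratio 3:2 ⇒ n(NH3) = 4.88090 mol.
Reaction (3): NH3→NH4Cl ratio 1:1 ⇒ n(NH4Cl) = 4.88090 mol.
Mass of NH4Cl = 4.88090 × 53.492 = 261.089 g.

261.09 g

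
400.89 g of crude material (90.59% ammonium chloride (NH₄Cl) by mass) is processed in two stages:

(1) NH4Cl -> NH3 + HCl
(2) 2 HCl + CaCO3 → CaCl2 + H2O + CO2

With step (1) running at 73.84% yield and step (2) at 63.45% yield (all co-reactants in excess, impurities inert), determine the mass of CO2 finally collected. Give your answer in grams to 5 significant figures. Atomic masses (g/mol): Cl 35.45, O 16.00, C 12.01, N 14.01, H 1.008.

69.994 g

Pure NH4Cl = 400.89 × 0.9059 = 363.166 g.
M(NH4Cl) = 14.01 + 4(1.008) + 35.45 = 53.492 g/mol.
M(CO2) = 12.01 + 2(16.00) = 44.01 g/mol.
n(NH4Cl) = 363.166 / 53.492 = 6.78917 mol.
Step 1 (NH4Cl:HCl = 1:1): theoretical n(HCl) = 6.78917 mol; at 73.84% yield, n(HCl) = 5.01312 mol.
Step 2 (HCl:CO2 = 2:1): theoretical n(CO2) = 2.50656 mol, so theoretical mass = 2.50656 × 44.01 = 110.314 g.
At 63.45% yield, actual mass of CO2 = 110.314 × 0.6345 = 69.9941 g.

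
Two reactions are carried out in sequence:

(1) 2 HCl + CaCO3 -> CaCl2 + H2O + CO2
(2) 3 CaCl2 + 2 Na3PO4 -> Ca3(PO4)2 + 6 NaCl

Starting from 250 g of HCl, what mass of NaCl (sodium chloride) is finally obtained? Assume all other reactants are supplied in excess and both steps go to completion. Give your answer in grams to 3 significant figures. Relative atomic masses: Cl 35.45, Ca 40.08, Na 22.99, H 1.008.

401 g

M(HCl) = 1.008 + 35.45 = 36.458 g/mol.
M(NaCl) = 22.99 + 35.45 = 58.44 g/mol.
n(HCl) = 250.0 / 36.458 = 6.857 mol.
Step 1 gives a 2:1 ratio of HCl to CaCl2, so n(CaCl2) = 3.429 mol.
In step 2 the CaCl2:NaCl ratio is 3:6, so n(NaCl) = 6.857 mol.
Mass of NaCl = 6.857 × 58.44 = 400.7 g.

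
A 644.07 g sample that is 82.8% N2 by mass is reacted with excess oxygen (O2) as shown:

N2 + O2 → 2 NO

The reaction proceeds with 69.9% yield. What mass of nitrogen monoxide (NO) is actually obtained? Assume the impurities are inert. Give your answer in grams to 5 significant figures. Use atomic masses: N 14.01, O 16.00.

798.49 g

Pure N2 available = 644.07 g × 0.828 = 533.290 g.
M(N2) = 2(14.01) = 28.02 g/mol.
M(NO) = 14.01 + 16.00 = 30.01 g/mol.
n(N2) = 533.290 g / 28.02 g/mol = 19.0325 mol.
From the equation the N2:NO mole ratio is 1:2, so n(NO) = 19.0325 × 2/1 = 38.0650 mol.
Mass of NO = 38.0650 mol × 30.01 g/mol = 1142.33 g.
Actual mass collected = 1142.33 g × 0.699 = 798.488 g.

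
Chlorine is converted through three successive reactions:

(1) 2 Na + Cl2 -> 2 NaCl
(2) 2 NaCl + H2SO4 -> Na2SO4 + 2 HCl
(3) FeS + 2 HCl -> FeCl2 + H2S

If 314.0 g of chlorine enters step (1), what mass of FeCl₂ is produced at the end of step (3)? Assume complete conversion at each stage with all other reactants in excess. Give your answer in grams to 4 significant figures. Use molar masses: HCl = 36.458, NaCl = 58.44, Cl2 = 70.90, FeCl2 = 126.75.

561.3 g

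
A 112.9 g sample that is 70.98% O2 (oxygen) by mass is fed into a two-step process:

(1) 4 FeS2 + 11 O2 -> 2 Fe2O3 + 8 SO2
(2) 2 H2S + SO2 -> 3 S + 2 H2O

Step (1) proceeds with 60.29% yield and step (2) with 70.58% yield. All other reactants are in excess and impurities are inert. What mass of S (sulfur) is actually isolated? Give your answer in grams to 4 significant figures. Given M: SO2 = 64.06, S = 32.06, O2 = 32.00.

Pure O2 = 112.9 × 0.7098 = 80.136 g.
n(O2) = 80.136 / 32.00 = 2.5043 mol.
Step 1 (O2:SO2 = 11:8): theoretical n(SO2) = 1.8213 mol; at 60.29% yield, n(SO2) = 1.0981 mol.
Step 2 (SO2:S = 1:3): theoretical n(S) = 3.2942 mol, so theoretical mass = 3.2942 × 32.06 = 105.61 g.
At 70.58% yield, actual mass of S = 105.61 × 0.7058 = 74.540 g.

74.54 g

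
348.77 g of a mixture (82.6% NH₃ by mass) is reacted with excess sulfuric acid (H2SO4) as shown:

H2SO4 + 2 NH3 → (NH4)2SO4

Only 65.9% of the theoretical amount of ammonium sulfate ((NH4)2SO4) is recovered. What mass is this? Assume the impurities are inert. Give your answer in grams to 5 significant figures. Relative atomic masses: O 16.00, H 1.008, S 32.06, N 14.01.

736.39 g

Pure NH3 available = 348.77 g × 0.826 = 288.084 g.
M(NH3) = 14.01 + 3(1.008) = 17.034 g/mol.
M((NH4)2SO4) = 2(14.01) + 8(1.008) + 32.06 + 4(16.00) = 132.144 g/mol.
n(NH3) = 288.084 g / 17.034 g/mol = 16.9123 mol.
From the equation the NH3:(NH4)2SO4 mole ratio is 2:1, so n((NH4)2SO4) = 16.9123 × 1/2 = 8.45615 mol.
Mass of (NH4)2SO4 = 8.45615 mol × 132.144 g/mol = 1117.43 g.
Actual mass collected = 1117.43 g × 0.659 = 736.386 g.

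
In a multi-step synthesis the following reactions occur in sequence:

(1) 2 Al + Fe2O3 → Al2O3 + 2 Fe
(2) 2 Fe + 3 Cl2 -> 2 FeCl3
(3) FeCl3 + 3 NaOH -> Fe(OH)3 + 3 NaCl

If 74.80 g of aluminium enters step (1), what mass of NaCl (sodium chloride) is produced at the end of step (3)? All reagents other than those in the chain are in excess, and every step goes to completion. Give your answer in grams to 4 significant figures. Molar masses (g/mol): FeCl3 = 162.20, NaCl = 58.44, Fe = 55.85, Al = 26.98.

486.1 g

n(Al) = 74.80 / 26.98 = 2.7724 mol.
Reaction (1): Al→Fe ratio 2:2 ⇒ n(Fe) = 2.7724 mol.
Reaction (2): Fe→FeCl3 ratio 2:2 ⇒ n(FeCl3) = 2.7724 mol.
Reaction (3): FeCl3→NaCl ratio 1:3 ⇒ n(NaCl) = 8.3173 mol.
Mass of NaCl = 8.3173 × 58.44 = 486.06 g.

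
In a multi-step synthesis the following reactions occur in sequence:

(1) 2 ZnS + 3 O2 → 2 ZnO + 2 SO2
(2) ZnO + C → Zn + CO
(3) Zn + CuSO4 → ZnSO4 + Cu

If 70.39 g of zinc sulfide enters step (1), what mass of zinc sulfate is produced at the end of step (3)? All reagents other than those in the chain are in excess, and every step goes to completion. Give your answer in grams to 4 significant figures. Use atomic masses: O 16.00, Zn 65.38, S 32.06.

M(ZnS) = 65.38 + 32.06 = 97.44 g/mol.
M(ZnSO4) = 65.38 + 32.06 + 4(16.00) = 161.44 g/mol.
n(ZnS) = 70.39 / 97.44 = 0.72239 mol.
Reaction (1): ZnS→ZnO ratio 2:2 ⇒ n(ZnO) = 0.72239 mol.
Reaction (2): ZnO→Zn ratio 1:1 ⇒ n(Zn) = 0.72239 mol.
Reaction (3): Zn→ZnSO4 ratio 1:1 ⇒ n(ZnSO4) = 0.72239 mol.
Mass of ZnSO4 = 0.72239 × 161.44 = 116.62 g.

116.6 g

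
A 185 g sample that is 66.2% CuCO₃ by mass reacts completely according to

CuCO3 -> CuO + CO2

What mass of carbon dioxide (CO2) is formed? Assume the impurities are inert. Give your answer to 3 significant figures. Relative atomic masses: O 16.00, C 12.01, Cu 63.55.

43.6 g

Mass of pure CuCO3 = 185 g × 0.662 = 122.5 g.
M(CuCO3) = 63.55 + 12.01 + 3(16.00) = 123.56 g/mol.
M(CO2) = 12.01 + 2(16.00) = 44.01 g/mol.
n(CuCO3) = 122.5 g / 123.56 g/mol = 0.9912 mol.
From the equation the CuCO3:CO2 mole ratio is 1:1, so n(CO2) = 0.9912 × 1/1 = 0.9912 mol.
Mass of CO2 = 0.9912 mol × 44.01 g/mol = 43.62 g.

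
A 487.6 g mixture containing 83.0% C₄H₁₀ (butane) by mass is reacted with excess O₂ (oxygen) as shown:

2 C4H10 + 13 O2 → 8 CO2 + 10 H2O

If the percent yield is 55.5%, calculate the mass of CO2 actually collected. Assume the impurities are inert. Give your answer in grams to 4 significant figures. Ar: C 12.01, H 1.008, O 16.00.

680.3 g

Pure C4H10 available = 487.6 g × 0.830 = 404.71 g.
M(C4H10) = 4(12.01) + 10(1.008) = 58.12 g/mol.
M(CO2) = 12.01 + 2(16.00) = 44.01 g/mol.
n(C4H10) = 404.71 g / 58.12 g/mol = 6.9633 mol.
From the equation the C4H10:CO2 mole ratio is 2:8, so n(CO2) = 6.9633 × 8/2 = 27.853 mol.
Mass of CO2 = 27.853 mol × 44.01 g/mol = 1225.8 g.
Actual mass collected = 1225.8 g × 0.555 = 680.33 g.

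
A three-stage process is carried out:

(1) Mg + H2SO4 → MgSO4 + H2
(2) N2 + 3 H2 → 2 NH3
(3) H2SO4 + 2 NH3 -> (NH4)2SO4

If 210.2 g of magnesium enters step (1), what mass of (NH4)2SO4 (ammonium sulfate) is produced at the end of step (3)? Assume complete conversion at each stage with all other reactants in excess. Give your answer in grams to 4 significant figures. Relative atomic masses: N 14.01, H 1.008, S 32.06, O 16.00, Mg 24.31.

380.9 g

M(Mg) = 24.31 g/mol.
M((NH4)2SO4) = 2(14.01) + 8(1.008) + 32.06 + 4(16.00) = 132.144 g/mol.
n(Mg) = 210.2 / 24.31 = 8.6466 mol.
Reaction (1): Mg→H2 ratio 1:1 ⇒ n(H2) = 8.6466 mol.
Reaction (2): H2→NH3 ratio 3:2 ⇒ n(NH3) = 5.7644 mol.
Reaction (3): NH3→(NH4)2SO4 ratio 2:1 ⇒ n((NH4)2SO4) = 2.8822 mol.
Mass of (NH4)2SO4 = 2.8822 × 132.144 = 380.87 g.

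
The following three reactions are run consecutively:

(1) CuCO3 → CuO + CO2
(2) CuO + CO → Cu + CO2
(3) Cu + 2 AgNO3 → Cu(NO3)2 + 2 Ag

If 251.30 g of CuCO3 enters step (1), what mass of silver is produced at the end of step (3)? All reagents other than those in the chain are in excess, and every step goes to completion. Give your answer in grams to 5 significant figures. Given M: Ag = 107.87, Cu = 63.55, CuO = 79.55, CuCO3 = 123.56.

438.78 g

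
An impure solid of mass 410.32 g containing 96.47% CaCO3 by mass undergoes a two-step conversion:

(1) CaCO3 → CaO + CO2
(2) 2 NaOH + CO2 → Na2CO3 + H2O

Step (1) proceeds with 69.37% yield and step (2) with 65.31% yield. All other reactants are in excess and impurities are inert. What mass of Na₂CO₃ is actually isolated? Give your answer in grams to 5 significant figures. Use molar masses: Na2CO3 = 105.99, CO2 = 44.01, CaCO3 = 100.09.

Pure CaCO3 = 410.32 × 0.9647 = 395.836 g.
n(CaCO3) = 395.836 / 100.09 = 3.95480 mol.
Step 1 (CaCO3:CO2 = 1:1): theoretical n(CO2) = 3.95480 mol; at 69.37% yield, n(CO2) = 2.74344 mol.
Step 2 (CO2:Na2CO3 = 1:1): theoretical n(Na2CO3) = 2.74344 mol, so theoretical mass = 2.74344 × 105.99 = 290.778 g.
At 65.31% yield, actual mass of Na2CO3 = 290.778 × 0.6531 = 189.907 g.

189.91 g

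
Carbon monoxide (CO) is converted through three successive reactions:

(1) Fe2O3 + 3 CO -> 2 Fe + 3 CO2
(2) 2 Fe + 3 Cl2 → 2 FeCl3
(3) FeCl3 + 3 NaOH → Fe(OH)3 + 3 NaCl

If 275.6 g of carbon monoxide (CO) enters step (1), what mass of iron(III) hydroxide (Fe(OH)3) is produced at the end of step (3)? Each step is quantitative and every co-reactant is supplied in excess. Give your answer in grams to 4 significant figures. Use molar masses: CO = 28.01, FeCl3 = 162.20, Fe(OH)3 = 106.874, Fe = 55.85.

n(CO) = 275.6 / 28.01 = 9.8393 mol.
Reaction (1): CO→Fe ratio 3:2 ⇒ n(Fe) = 6.5596 mol.
Reaction (2): Fe→FeCl3 ratio 2:2 ⇒ n(FeCl3) = 6.5596 mol.
Reaction (3): FeCl3→Fe(OH)3 ratio 1:1 ⇒ n(Fe(OH)3) = 6.5596 mol.
Mass of Fe(OH)3 = 6.5596 × 106.874 = 701.05 g.

701.0 g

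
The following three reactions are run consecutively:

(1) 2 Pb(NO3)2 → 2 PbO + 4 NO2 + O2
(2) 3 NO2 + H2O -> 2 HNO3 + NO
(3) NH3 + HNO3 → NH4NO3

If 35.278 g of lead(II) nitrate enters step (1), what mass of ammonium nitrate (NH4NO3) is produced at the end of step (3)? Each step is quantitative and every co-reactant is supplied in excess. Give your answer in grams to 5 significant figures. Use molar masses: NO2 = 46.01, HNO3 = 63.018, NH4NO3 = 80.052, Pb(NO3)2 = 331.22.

n(Pb(NO3)2) = 35.278 / 331.22 = 0.106509 mol.
Reaction (1): Pb(NO3)2→NO2 ratio 2:4 ⇒ n(NO2) = 0.213019 mol.
Reaction (2): NO2→HNO3 ratio 3:2 ⇒ n(HNO3) = 0.142012 mol.
Reaction (3): HNO3→NH4NO3 ratio 1:1 ⇒ n(NH4NO3) = 0.142012 mol.
Mass of NH4NO3 = 0.142012 × 80.052 = 11.3684 g.

11.368 g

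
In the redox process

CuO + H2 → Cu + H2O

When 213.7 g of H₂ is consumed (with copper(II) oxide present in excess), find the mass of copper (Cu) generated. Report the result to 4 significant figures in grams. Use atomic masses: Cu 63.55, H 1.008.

6736 g

M(H2) = 2(1.008) = 2.016 g/mol.
M(Cu) = 63.55 g/mol.
n(H2) = 213.70 g / 2.016 g/mol = 106.00 mol.
From the equation the H2:Cu mole ratio is 1:1, so n(Cu) = 106.00 × 1/1 = 106.00 mol.
Mass of Cu = 106.00 mol × 63.55 g/mol = 6736.4 g.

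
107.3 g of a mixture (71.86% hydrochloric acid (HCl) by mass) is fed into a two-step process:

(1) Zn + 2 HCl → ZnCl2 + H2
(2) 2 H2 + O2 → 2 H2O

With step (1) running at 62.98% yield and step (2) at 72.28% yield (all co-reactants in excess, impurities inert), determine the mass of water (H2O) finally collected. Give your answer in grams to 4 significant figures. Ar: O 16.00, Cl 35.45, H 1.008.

8.672 g

Pure HCl = 107.3 × 0.7186 = 77.106 g.
M(HCl) = 1.008 + 35.45 = 36.458 g/mol.
M(H2O) = 2(1.008) + 16.00 = 18.016 g/mol.
n(HCl) = 77.106 / 36.458 = 2.1149 mol.
Step 1 (HCl:H2 = 2:1): theoretical n(H2) = 1.0575 mol; at 62.98% yield, n(H2) = 0.66599 mol.
Step 2 (H2:H2O = 2:2): theoretical n(H2O) = 0.66599 mol, so theoretical mass = 0.66599 × 18.016 = 11.998 g.
At 72.28% yield, actual mass of H2O = 11.998 × 0.7228 = 8.6725 g.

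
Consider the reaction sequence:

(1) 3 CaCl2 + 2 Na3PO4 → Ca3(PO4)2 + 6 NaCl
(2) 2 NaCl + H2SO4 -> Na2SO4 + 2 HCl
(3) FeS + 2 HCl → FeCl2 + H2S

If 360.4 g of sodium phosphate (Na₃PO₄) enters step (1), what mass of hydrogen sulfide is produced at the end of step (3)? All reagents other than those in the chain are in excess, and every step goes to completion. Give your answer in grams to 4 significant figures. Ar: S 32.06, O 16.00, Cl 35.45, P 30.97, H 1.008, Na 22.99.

112.4 g

M(Na3PO4) = 3(22.99) + 30.97 + 4(16.00) = 163.94 g/mol.
M(H2S) = 2(1.008) + 32.06 = 34.076 g/mol.
n(Na3PO4) = 360.4 / 163.94 = 2.1984 mol.
Reaction (1): Na3PO4→NaCl ratio 2:6 ⇒ n(NaCl) = 6.5951 mol.
Reaction (2): NaCl→HCl ratio 2:2 ⇒ n(HCl) = 6.5951 mol.
Reaction (3): HCl→H2S ratio 2:1 ⇒ n(H2S) = 3.2975 mol.
Mass of H2S = 3.2975 × 34.076 = 112.37 g.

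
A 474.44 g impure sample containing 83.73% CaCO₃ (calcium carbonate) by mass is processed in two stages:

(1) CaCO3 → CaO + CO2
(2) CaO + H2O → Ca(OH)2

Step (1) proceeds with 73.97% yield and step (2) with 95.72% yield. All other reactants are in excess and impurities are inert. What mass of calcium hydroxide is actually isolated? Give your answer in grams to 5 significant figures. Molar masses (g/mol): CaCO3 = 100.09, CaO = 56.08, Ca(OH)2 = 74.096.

208.22 g

Pure CaCO3 = 474.44 × 0.8373 = 397.249 g.
n(CaCO3) = 397.249 / 100.09 = 3.96891 mol.
Step 1 (CaCO3:CaO = 1:1): theoretical n(CaO) = 3.96891 mol; at 73.97% yield, n(CaO) = 2.93581 mol.
Step 2 (CaO:Ca(OH)2 = 1:1): theoretical n(Ca(OH)2) = 2.93581 mol, so theoretical mass = 2.93581 × 74.096 = 217.531 g.
At 95.72% yield, actual mass of Ca(OH)2 = 217.531 × 0.9572 = 208.221 g.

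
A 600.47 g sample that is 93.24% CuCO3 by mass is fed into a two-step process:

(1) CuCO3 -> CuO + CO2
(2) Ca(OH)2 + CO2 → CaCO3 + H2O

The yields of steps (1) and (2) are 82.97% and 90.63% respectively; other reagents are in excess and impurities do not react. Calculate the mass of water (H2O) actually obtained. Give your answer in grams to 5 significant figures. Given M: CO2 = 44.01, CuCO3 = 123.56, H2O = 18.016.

Pure CuCO3 = 600.47 × 0.9324 = 559.878 g.
n(CuCO3) = 559.878 / 123.56 = 4.53123 mol.
Step 1 (CuCO3:CO2 = 1:1): theoretical n(CO2) = 4.53123 mol; at 82.97% yield, n(CO2) = 3.75956 mol.
Step 2 (CO2:H2O = 1:1): theoretical n(H2O) = 3.75956 mol, so theoretical mass = 3.75956 × 18.016 = 67.7322 g.
At 90.63% yield, actual mass of H2O = 67.7322 × 0.9063 = 61.3857 g.

61.386 g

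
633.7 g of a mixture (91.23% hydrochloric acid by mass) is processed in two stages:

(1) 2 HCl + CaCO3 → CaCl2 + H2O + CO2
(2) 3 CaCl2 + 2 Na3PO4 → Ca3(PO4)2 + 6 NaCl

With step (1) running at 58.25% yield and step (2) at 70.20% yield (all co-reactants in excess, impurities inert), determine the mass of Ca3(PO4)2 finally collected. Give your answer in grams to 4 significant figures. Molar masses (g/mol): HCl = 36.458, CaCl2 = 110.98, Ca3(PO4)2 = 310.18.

Pure HCl = 633.7 × 0.9123 = 578.12 g.
n(HCl) = 578.12 / 36.458 = 15.857 mol.
Step 1 (HCl:CaCl2 = 2:1): theoretical n(CaCl2) = 7.9286 mol; at 58.25% yield, n(CaCl2) = 4.6184 mol.
Step 2 (CaCl2:Ca3(PO4)2 = 3:1): theoretical n(Ca3(PO4)2) = 1.5395 mol, so theoretical mass = 1.5395 × 310.18 = 477.51 g.
At 70.20% yield, actual mass of Ca3(PO4)2 = 477.51 × 0.7020 = 335.22 g.

335.2 g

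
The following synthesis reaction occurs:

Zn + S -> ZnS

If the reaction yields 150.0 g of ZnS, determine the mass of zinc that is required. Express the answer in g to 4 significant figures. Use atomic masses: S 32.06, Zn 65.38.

M(ZnS) = 65.38 + 32.06 = 97.44 g/mol.
M(Zn) = 65.38 g/mol.
n(ZnS) = 150.00 g / 97.44 g/mol = 1.5394 mol.
From the equation the ZnS:Zn mole ratio is 1:1, so n(Zn) = 1.5394 × 1/1 = 1.5394 mol.
Mass of Zn = 1.5394 mol × 65.38 g/mol = 100.65 g.

100.6 g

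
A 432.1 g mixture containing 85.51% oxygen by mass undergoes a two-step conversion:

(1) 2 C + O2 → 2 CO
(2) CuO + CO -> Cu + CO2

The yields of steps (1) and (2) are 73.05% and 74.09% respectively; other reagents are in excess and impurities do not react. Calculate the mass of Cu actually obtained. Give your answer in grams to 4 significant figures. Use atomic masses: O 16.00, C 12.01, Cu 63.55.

Pure O2 = 432.1 × 0.8551 = 369.49 g.
M(O2) = 2(16.00) = 32.00 g/mol.
M(Cu) = 63.55 g/mol.
n(O2) = 369.49 / 32.00 = 11.547 mol.
Step 1 (O2:CO = 1:2): theoretical n(CO) = 23.093 mol; at 73.05% yield, n(CO) = 16.869 mol.
Step 2 (CO:Cu = 1:1): theoretical n(Cu) = 16.869 mol, so theoretical mass = 16.869 × 63.55 = 1072.1 g.
At 74.09% yield, actual mass of Cu = 1072.1 × 0.7409 = 794.29 g.

794.3 g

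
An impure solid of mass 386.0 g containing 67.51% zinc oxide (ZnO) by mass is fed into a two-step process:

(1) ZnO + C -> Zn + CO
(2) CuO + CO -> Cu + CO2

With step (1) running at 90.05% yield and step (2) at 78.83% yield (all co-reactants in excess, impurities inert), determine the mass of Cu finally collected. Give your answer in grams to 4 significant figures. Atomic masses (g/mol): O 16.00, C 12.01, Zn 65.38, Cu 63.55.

Pure ZnO = 386.0 × 0.6751 = 260.59 g.
M(ZnO) = 65.38 + 16.00 = 81.38 g/mol.
M(Cu) = 63.55 g/mol.
n(ZnO) = 260.59 / 81.38 = 3.2021 mol.
Step 1 (ZnO:CO = 1:1): theoretical n(CO) = 3.2021 mol; at 90.05% yield, n(CO) = 2.8835 mol.
Step 2 (CO:Cu = 1:1): theoretical n(Cu) = 2.8835 mol, so theoretical mass = 2.8835 × 63.55 = 183.25 g.
At 78.83% yield, actual mass of Cu = 183.25 × 0.7883 = 144.45 g.

144.5 g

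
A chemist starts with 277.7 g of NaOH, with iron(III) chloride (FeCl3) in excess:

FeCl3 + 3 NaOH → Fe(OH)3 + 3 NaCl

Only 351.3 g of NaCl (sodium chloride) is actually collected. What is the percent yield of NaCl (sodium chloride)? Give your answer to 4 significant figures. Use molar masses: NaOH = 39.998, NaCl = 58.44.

n(NaOH) = 277.70 g / 39.998 g/mol = 6.9428 mol.
From the equation the NaOH:NaCl mole ratio is 3:3, so n(NaCl) = 6.9428 × 3/3 = 6.9428 mol.
Mass of NaCl = 6.9428 mol × 58.44 g/mol = 405.74 g.
This is the theoretical yield. Percent yield = 351.3 g / 405.74 g × 100% = 86.583%.

86.58 %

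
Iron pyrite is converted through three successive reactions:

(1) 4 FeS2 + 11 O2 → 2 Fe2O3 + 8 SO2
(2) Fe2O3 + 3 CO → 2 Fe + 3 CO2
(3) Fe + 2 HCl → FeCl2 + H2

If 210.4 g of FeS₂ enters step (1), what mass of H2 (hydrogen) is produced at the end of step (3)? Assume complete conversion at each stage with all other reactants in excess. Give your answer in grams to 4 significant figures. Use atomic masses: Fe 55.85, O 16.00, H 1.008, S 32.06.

3.536 g

M(FeS2) = 55.85 + 2(32.06) = 119.97 g/mol.
M(H2) = 2(1.008) = 2.016 g/mol.
n(FeS2) = 210.4 / 119.97 = 1.7538 mol.
Reaction (1): FeS2→Fe2O3 ratio 4:2 ⇒ n(Fe2O3) = 0.87689 mol.
Reaction (2): Fe2O3→Fe ratio 1:2 ⇒ n(Fe) = 1.7538 mol.
Reaction (3): Fe→H2 ratio 1:1 ⇒ n(H2) = 1.7538 mol.
Mass of H2 = 1.7538 × 2.016 = 3.5356 g.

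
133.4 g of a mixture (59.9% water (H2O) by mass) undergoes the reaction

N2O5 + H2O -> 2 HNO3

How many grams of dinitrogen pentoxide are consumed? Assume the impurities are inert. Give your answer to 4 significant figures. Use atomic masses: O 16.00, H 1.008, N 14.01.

Mass of pure H2O = 133.4 g × 0.599 = 79.907 g.
M(H2O) = 2(1.008) + 16.00 = 18.016 g/mol.
M(N2O5) = 2(14.01) + 5(16.00) = 108.02 g/mol.
n(H2O) = 79.907 g / 18.016 g/mol = 4.4353 mol.
From the equation the H2O:N2O5 mole ratio is 1:1, so n(N2O5) = 4.4353 × 1/1 = 4.4353 mol.
Mass of N2O5 = 4.4353 mol × 108.02 g/mol = 479.10 g.

479.1 g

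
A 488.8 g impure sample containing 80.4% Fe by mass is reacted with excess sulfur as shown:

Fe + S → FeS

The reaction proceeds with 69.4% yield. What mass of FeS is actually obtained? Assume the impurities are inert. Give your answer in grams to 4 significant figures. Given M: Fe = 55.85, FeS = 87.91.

429.3 g

Pure Fe available = 488.8 g × 0.804 = 393.00 g.
n(Fe) = 393.00 g / 55.85 g/mol = 7.0366 mol.
From the equation the Fe:FeS mole ratio is 1:1, so n(FeS) = 7.0366 × 1/1 = 7.0366 mol.
Mass of FeS = 7.0366 mol × 87.91 g/mol = 618.59 g.
Actual mass collected = 618.59 g × 0.694 = 429.30 g.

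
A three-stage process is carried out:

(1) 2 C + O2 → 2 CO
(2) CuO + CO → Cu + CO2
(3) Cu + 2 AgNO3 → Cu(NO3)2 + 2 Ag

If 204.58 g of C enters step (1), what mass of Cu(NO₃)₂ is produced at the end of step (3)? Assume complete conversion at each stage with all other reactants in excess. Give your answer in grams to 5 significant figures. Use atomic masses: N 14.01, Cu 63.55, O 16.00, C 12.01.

M(C) = 12.01 g/mol.
M(Cu(NO3)2) = 63.55 + 2(14.01) + 6(16.00) = 187.57 g/mol.
n(C) = 204.58 / 12.01 = 17.0341 mol.
Reaction (1): C→CO ratio 2:2 ⇒ n(CO) = 17.0341 mol.
Reaction (2): CO→Cu ratio 1:1 ⇒ n(Cu) = 17.0341 mol.
Reaction (3): Cu→Cu(NO3)2 ratio 1:1 ⇒ n(Cu(NO3)2) = 17.0341 mol.
Mass of Cu(NO3)2 = 17.0341 × 187.57 = 3195.09 g.

3195.1 g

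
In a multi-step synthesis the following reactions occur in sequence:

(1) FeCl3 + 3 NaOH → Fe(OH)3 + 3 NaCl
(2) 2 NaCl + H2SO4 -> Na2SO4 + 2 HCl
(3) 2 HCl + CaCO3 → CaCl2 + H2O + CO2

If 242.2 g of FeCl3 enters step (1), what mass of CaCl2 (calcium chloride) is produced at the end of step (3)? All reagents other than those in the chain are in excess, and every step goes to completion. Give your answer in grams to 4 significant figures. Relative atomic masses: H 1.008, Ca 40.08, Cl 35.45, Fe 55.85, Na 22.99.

248.6 g

M(FeCl3) = 55.85 + 3(35.45) = 162.20 g/mol.
M(CaCl2) = 40.08 + 2(35.45) = 110.98 g/mol.
n(FeCl3) = 242.2 / 162.20 = 1.4932 mol.
Reaction (1): FeCl3→NaCl ratio 1:3 ⇒ n(NaCl) = 4.4797 mol.
Reaction (2): NaCl→HCl ratio 2:2 ⇒ n(HCl) = 4.4797 mol.
Reaction (3): HCl→CaCl2 ratio 2:1 ⇒ n(CaCl2) = 2.2398 mol.
Mass of CaCl2 = 2.2398 × 110.98 = 248.58 g.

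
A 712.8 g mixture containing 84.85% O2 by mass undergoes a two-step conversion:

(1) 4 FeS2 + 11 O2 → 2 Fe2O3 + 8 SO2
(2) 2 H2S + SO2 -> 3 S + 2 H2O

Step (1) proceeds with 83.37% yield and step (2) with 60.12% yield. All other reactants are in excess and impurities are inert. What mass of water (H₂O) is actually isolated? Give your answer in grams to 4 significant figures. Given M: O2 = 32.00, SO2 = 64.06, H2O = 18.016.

248.2 g

Pure O2 = 712.8 × 0.8485 = 604.81 g.
n(O2) = 604.81 / 32.00 = 18.900 mol.
Step 1 (O2:SO2 = 11:8): theoretical n(SO2) = 13.746 mol; at 83.37% yield, n(SO2) = 11.460 mol.
Step 2 (SO2:H2O = 1:2): theoretical n(H2O) = 22.920 mol, so theoretical mass = 22.920 × 18.016 = 412.92 g.
At 60.12% yield, actual mass of H2O = 412.92 × 0.6012 = 248.25 g.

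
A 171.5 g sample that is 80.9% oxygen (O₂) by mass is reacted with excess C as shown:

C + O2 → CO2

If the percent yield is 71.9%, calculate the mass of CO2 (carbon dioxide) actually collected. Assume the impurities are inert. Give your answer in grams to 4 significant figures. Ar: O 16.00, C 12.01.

137.2 g

Pure O2 available = 171.5 g × 0.809 = 138.74 g.
M(O2) = 2(16.00) = 32.00 g/mol.
M(CO2) = 12.01 + 2(16.00) = 44.01 g/mol.
n(O2) = 138.74 g / 32.00 g/mol = 4.3357 mol.
From the equation the O2:CO2 mole ratio is 1:1, so n(CO2) = 4.3357 × 1/1 = 4.3357 mol.
Mass of CO2 = 4.3357 mol × 44.01 g/mol = 190.82 g.
Actual mass collected = 190.82 g × 0.719 = 137.20 g.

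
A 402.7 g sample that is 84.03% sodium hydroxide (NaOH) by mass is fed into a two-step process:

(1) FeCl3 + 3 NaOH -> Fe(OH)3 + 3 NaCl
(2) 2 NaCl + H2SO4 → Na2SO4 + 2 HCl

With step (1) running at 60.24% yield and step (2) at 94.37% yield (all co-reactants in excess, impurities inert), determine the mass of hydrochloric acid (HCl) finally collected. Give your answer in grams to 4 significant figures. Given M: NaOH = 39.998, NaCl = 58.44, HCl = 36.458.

175.3 g

Pure NaOH = 402.7 × 0.8403 = 338.39 g.
n(NaOH) = 338.39 / 39.998 = 8.4601 mol.
Step 1 (NaOH:NaCl = 3:3): theoretical n(NaCl) = 8.4601 mol; at 60.24% yield, n(NaCl) = 5.0964 mol.
Step 2 (NaCl:HCl = 2:2): theoretical n(HCl) = 5.0964 mol, so theoretical mass = 5.0964 × 36.458 = 185.80 g.
At 94.37% yield, actual mass of HCl = 185.80 × 0.9437 = 175.34 g.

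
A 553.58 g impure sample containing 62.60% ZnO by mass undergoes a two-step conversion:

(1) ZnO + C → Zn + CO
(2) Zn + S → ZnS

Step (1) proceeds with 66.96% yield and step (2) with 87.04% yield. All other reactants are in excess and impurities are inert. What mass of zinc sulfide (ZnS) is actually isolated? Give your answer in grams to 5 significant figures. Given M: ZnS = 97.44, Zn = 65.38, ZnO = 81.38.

241.83 g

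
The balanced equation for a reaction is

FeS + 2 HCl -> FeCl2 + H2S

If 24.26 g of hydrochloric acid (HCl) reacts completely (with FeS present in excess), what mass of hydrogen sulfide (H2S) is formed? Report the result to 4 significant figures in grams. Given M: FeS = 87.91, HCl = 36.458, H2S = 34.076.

11.34 g

n(HCl) = 24.260 g / 36.458 g/mol = 0.66542 mol.
From the equation the HCl:H2S mole ratio is 2:1, so n(H2S) = 0.66542 × 1/2 = 0.33271 mol.
Mass of H2S = 0.33271 mol × 34.076 g/mol = 11.337 g.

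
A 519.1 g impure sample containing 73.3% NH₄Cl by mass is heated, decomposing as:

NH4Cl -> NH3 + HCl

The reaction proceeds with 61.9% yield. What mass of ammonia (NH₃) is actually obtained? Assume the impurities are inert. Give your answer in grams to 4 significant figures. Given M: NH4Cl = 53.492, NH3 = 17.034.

75.00 g

Pure NH4Cl available = 519.1 g × 0.733 = 380.50 g.
n(NH4Cl) = 380.50 g / 53.492 g/mol = 7.1132 mol.
From the equation the NH4Cl:NH3 mole ratio is 1:1, so n(NH3) = 7.1132 × 1/1 = 7.1132 mol.
Mass of NH3 = 7.1132 mol × 17.034 g/mol = 121.17 g.
Actual mass collected = 121.17 g × 0.619 = 75.002 g.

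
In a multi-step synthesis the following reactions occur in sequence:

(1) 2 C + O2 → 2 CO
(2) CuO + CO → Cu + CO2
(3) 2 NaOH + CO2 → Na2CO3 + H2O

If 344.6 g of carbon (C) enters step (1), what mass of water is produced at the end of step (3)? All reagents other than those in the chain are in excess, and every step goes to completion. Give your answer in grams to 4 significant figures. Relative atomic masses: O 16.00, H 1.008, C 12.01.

M(C) = 12.01 g/mol.
M(H2O) = 2(1.008) + 16.00 = 18.016 g/mol.
n(C) = 344.6 / 12.01 = 28.693 mol.
Reaction (1): C→CO ratio 2:2 ⇒ n(CO) = 28.693 mol.
Reaction (2): CO→CO2 ratio 1:1 ⇒ n(CO2) = 28.693 mol.
Reaction (3): CO2→H2O ratio 1:1 ⇒ n(H2O) = 28.693 mol.
Mass of H2O = 28.693 × 18.016 = 516.93 g.

516.9 g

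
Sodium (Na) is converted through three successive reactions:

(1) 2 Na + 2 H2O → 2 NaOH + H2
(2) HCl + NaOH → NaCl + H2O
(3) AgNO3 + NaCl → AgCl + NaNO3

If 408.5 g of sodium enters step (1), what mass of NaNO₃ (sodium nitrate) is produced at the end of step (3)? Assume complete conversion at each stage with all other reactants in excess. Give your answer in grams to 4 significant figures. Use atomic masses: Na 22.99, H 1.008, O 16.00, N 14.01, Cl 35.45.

1510 g

M(Na) = 22.99 g/mol.
M(NaNO3) = 22.99 + 14.01 + 3(16.00) = 85.00 g/mol.
n(Na) = 408.5 / 22.99 = 17.769 mol.
Reaction (1): Na→NaOH ratio 2:2 ⇒ n(NaOH) = 17.769 mol.
Reaction (2): NaOH→NaCl ratio 1:1 ⇒ n(NaCl) = 17.769 mol.
Reaction (3): NaCl→NaNO3 ratio 1:1 ⇒ n(NaNO3) = 17.769 mol.
Mass of NaNO3 = 17.769 × 85.00 = 1510.3 g.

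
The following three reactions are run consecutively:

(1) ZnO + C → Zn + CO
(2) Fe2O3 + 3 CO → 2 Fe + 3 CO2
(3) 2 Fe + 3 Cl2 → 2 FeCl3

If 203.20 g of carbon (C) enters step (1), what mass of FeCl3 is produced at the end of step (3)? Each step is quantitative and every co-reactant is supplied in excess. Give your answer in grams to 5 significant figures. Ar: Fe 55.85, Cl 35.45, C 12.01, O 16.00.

1829.5 g

M(C) = 12.01 g/mol.
M(FeCl3) = 55.85 + 3(35.45) = 162.20 g/mol.
n(C) = 203.20 / 12.01 = 16.9192 mol.
Reaction (1): C→CO ratio 1:1 ⇒ n(CO) = 16.9192 mol.
Reaction (2): CO→Fe ratio 3:2 ⇒ n(Fe) = 11.2795 mol.
Reaction (3): Fe→FeCl3 ratio 2:2 ⇒ n(FeCl3) = 11.2795 mol.
Mass of FeCl3 = 11.2795 × 162.20 = 1829.53 g.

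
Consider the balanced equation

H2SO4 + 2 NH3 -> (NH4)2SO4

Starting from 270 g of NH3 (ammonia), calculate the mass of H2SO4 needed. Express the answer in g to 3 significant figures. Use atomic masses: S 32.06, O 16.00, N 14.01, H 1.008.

M(NH3) = 14.01 + 3(1.008) = 17.034 g/mol.
M(H2SO4) = 2(1.008) + 32.06 + 4(16.00) = 98.076 g/mol.
n(NH3) = 270.0 g / 17.034 g/mol = 15.85 mol.
From the equation the NH3:H2SO4 mole ratio is 2:1, so n(H2SO4) = 15.85 × 1/2 = 7.925 mol.
Mass of H2SO4 = 7.925 mol × 98.076 g/mol = 777.3 g.

777 g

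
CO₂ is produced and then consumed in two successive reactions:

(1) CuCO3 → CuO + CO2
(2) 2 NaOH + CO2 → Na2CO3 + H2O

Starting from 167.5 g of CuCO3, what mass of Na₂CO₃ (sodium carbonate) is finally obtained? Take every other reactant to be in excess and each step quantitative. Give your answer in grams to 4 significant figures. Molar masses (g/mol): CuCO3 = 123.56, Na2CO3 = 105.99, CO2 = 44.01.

143.7 g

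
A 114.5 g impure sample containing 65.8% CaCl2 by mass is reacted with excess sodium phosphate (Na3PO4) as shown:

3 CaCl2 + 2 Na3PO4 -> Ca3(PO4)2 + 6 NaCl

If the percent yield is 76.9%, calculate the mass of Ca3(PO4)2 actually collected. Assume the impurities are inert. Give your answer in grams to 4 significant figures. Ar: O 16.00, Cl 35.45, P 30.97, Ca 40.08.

53.98 g

Pure CaCl2 available = 114.5 g × 0.658 = 75.341 g.
M(CaCl2) = 40.08 + 2(35.45) = 110.98 g/mol.
M(Ca3(PO4)2) = 3(40.08) + 2(30.97) + 8(16.00) = 310.18 g/mol.
n(CaCl2) = 75.341 g / 110.98 g/mol = 0.67887 mol.
From the equation the CaCl2:Ca3(PO4)2 mole ratio is 3:1, so n(Ca3(PO4)2) = 0.67887 × 1/3 = 0.22629 mol.
Mass of Ca3(PO4)2 = 0.22629 mol × 310.18 g/mol = 70.191 g.
Actual mass collected = 70.191 g × 0.769 = 53.977 g.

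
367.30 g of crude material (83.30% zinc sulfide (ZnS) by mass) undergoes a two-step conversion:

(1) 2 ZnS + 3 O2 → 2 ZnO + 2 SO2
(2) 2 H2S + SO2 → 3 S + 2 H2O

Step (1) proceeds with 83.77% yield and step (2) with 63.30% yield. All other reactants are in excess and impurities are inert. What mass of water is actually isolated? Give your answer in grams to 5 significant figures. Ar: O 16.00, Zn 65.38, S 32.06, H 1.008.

Pure ZnS = 367.30 × 0.8330 = 305.961 g.
M(ZnS) = 65.38 + 32.06 = 97.44 g/mol.
M(H2O) = 2(1.008) + 16.00 = 18.016 g/mol.
n(ZnS) = 305.961 / 97.44 = 3.13999 mol.
Step 1 (ZnS:SO2 = 2:2): theoretical n(SO2) = 3.13999 mol; at 83.77% yield, n(SO2) = 2.63037 mol.
Step 2 (SO2:H2O = 1:2): theoretical n(H2O) = 5.26074 mol, so theoretical mass = 5.26074 × 18.016 = 94.7776 g.
At 63.30% yield, actual mass of H2O = 94.7776 × 0.6330 = 59.9942 g.

59.994 g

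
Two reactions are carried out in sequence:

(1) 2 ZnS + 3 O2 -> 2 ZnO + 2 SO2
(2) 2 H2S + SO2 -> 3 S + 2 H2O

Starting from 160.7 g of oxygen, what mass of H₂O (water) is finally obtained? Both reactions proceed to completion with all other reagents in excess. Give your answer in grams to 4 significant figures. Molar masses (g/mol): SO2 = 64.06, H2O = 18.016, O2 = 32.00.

120.6 g

n(O2) = 160.70 / 32.00 = 5.0219 mol.
Step 1 gives a 3:2 ratio of O2 to SO2, so n(SO2) = 3.3479 mol.
In step 2 the SO2:H2O ratio is 1:2, so n(H2O) = 6.6958 mol.
Mass of H2O = 6.6958 × 18.016 = 120.63 g.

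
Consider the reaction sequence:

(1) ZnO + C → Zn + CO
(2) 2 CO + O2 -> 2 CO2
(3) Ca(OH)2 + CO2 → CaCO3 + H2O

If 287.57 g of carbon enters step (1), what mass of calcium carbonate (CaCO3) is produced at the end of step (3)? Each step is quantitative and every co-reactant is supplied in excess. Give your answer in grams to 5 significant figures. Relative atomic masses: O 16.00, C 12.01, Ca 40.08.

M(C) = 12.01 g/mol.
M(CaCO3) = 40.08 + 12.01 + 3(16.00) = 100.09 g/mol.
n(C) = 287.57 / 12.01 = 23.9442 mol.
Reaction (1): C→CO ratio 1:1 ⇒ n(CO) = 23.9442 mol.
Reaction (2): CO→CO2 ratio 2:2 ⇒ n(CO2) = 23.9442 mol.
Reaction (3): CO2→CaCO3 ratio 1:1 ⇒ n(CaCO3) = 23.9442 mol.
Mass of CaCO3 = 23.9442 × 100.09 = 2396.58 g.

2396.6 g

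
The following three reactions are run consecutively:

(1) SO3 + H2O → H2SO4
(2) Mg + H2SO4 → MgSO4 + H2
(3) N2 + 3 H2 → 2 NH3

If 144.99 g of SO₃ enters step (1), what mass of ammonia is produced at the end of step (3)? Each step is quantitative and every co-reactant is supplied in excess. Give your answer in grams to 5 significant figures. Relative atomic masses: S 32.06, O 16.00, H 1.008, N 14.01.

M(SO3) = 32.06 + 3(16.00) = 80.06 g/mol.
M(NH3) = 14.01 + 3(1.008) = 17.034 g/mol.
n(SO3) = 144.99 / 80.06 = 1.81102 mol.
Reaction (1): SO3→H2SO4 ratio 1:1 ⇒ n(H2SO4) = 1.81102 mol.
Reaction (2): H2SO4→H2 ratio 1:1 ⇒ n(H2) = 1.81102 mol.
Reaction (3): H2→NH3 ratio 3:2 ⇒ n(NH3) = 1.20734 mol.
Mass of NH3 = 1.20734 × 17.034 = 20.5659 g.

20.566 g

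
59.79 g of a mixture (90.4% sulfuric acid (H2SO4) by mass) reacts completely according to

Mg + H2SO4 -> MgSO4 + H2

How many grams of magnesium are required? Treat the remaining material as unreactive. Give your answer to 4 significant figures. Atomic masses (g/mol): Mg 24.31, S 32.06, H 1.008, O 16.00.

13.40 g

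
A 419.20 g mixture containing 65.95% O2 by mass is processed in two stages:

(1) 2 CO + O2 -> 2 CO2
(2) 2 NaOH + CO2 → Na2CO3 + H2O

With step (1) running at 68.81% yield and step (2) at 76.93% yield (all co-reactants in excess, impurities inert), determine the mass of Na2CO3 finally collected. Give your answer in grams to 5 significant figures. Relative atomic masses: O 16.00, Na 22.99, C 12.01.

969.46 g

Pure O2 = 419.20 × 0.6595 = 276.462 g.
M(O2) = 2(16.00) = 32.00 g/mol.
M(Na2CO3) = 2(22.99) + 12.01 + 3(16.00) = 105.99 g/mol.
n(O2) = 276.462 / 32.00 = 8.63945 mol.
Step 1 (O2:CO2 = 1:2): theoretical n(CO2) = 17.2789 mol; at 68.81% yield, n(CO2) = 11.8896 mol.
Step 2 (CO2:Na2CO3 = 1:1): theoretical n(Na2CO3) = 11.8896 mol, so theoretical mass = 11.8896 × 105.99 = 1260.18 g.
At 76.93% yield, actual mass of Na2CO3 = 1260.18 × 0.7693 = 969.456 g.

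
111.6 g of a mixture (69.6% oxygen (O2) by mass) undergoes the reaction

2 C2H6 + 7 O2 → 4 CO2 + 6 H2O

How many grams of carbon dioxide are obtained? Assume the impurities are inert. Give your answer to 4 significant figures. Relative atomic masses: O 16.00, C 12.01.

Mass of pure O2 = 111.6 g × 0.696 = 77.674 g.
M(O2) = 2(16.00) = 32.00 g/mol.
M(CO2) = 12.01 + 2(16.00) = 44.01 g/mol.
n(O2) = 77.674 g / 32.00 g/mol = 2.4273 mol.
From the equation the O2:CO2 mole ratio is 7:4, so n(CO2) = 2.4273 × 4/7 = 1.3870 mol.
Mass of CO2 = 1.3870 mol × 44.01 g/mol = 61.043 g.

61.04 g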